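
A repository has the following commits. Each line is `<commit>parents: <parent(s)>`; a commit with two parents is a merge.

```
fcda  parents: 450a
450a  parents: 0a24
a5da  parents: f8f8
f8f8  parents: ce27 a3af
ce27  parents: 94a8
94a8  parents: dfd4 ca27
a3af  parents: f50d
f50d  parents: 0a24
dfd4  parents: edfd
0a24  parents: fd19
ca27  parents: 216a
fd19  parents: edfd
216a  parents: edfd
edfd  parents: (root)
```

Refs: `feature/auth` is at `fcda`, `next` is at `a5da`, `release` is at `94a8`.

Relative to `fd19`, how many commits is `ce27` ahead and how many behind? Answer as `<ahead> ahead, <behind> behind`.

Reachable from ce27: {216a, 94a8, ca27, ce27, dfd4, edfd}.
Reachable from fd19: {edfd, fd19}.
Only in ce27's history (ahead): {216a, 94a8, ca27, ce27, dfd4} — 5.
Only in fd19's history (behind): {fd19} — 1.

5 ahead, 1 behind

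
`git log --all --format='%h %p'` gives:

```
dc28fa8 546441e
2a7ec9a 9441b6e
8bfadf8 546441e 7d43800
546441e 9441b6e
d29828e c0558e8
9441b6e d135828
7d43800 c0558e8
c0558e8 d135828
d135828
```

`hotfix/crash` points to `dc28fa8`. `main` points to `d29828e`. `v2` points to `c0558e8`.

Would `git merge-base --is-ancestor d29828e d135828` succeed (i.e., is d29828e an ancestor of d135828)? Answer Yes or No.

No

Ancestors of d135828: {d135828}.
d29828e is not in that set, so it is not an ancestor of d135828.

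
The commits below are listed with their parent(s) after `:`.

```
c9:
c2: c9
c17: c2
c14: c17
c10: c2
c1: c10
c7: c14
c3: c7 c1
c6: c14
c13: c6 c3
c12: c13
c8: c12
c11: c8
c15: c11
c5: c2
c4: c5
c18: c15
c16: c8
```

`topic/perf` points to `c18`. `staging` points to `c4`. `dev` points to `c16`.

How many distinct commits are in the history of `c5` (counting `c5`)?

3

Walking parent pointers from c5: reachable set = {c2, c5, c9}.
That is 3 commits.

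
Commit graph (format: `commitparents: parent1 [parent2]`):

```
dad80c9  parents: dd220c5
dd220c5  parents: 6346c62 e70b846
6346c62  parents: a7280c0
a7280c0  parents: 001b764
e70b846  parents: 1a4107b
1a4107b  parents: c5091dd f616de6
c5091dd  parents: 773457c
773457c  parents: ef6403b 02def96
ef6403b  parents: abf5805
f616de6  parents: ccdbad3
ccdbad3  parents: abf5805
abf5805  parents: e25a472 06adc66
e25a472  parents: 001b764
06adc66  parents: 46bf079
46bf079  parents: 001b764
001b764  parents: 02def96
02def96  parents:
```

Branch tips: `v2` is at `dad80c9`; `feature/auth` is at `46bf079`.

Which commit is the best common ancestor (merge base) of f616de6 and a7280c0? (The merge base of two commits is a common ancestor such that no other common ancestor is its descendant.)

Ancestors of f616de6: {001b764, 02def96, 06adc66, 46bf079, abf5805, ccdbad3, e25a472, f616de6}.
Ancestors of a7280c0: {001b764, 02def96, a7280c0}.
Common ancestors: {001b764, 02def96}.
Among these, 001b764 is not an ancestor of any other common ancestor — it is the merge base.

001b764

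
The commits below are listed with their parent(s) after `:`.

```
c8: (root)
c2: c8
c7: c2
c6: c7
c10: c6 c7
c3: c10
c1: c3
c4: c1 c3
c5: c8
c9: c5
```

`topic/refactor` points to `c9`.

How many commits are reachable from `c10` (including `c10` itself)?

Walking parent pointers from c10: reachable set = {c10, c2, c6, c7, c8}.
That is 5 commits.

5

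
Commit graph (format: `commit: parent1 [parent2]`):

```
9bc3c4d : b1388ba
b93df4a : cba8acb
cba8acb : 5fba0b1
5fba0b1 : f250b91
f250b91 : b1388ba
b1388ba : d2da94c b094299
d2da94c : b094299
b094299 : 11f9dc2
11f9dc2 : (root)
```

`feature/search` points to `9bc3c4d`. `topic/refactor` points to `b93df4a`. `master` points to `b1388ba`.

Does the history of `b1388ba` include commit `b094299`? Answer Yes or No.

Ancestors of b1388ba (commits reachable by following parents): {11f9dc2, b094299, b1388ba, d2da94c}.
b094299 is in that set, so it is an ancestor of b1388ba.

Yes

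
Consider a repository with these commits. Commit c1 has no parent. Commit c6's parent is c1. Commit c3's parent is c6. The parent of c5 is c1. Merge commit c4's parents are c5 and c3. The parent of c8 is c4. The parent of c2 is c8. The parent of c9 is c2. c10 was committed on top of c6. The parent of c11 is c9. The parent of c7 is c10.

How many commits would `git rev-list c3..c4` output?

2

Reachable from c4: {c1, c3, c4, c5, c6}.
Reachable from c3: {c1, c3, c6}.
In c4's history but not c3's: {c4, c5} — 2 commits.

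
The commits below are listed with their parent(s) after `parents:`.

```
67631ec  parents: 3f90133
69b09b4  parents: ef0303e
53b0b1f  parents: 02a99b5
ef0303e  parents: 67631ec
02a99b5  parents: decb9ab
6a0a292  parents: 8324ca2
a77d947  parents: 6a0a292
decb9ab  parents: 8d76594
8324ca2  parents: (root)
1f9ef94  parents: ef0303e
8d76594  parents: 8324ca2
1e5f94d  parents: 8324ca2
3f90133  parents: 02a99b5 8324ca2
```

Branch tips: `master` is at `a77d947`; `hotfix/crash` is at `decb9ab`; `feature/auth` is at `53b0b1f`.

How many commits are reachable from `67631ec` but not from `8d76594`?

Reachable from 67631ec: {02a99b5, 3f90133, 67631ec, 8324ca2, 8d76594, decb9ab}.
Reachable from 8d76594: {8324ca2, 8d76594}.
In 67631ec's history but not 8d76594's: {02a99b5, 3f90133, 67631ec, decb9ab} — 4 commits.

4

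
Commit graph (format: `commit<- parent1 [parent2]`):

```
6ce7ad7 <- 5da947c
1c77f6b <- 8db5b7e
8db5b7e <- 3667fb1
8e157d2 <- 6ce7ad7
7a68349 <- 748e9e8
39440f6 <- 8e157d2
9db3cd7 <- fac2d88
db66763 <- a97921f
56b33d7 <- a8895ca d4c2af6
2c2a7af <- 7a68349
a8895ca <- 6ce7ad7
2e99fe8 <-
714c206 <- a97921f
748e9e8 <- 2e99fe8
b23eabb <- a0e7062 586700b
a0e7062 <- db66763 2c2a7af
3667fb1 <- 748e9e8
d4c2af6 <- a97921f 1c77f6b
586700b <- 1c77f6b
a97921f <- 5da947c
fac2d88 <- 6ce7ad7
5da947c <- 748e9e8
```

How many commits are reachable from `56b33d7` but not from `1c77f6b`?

6

Reachable from 56b33d7: {1c77f6b, 2e99fe8, 3667fb1, 56b33d7, 5da947c, 6ce7ad7, 748e9e8, 8db5b7e, a8895ca, a97921f, d4c2af6}.
Reachable from 1c77f6b: {1c77f6b, 2e99fe8, 3667fb1, 748e9e8, 8db5b7e}.
In 56b33d7's history but not 1c77f6b's: {56b33d7, 5da947c, 6ce7ad7, a8895ca, a97921f, d4c2af6} — 6 commits.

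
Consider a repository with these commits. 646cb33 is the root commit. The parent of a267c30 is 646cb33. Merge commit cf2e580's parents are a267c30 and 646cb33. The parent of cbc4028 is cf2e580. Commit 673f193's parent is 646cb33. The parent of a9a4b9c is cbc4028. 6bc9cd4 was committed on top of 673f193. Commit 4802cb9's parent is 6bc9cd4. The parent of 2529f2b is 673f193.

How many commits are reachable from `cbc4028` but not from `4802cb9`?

3

Reachable from cbc4028: {646cb33, a267c30, cbc4028, cf2e580}.
Reachable from 4802cb9: {4802cb9, 646cb33, 673f193, 6bc9cd4}.
In cbc4028's history but not 4802cb9's: {a267c30, cbc4028, cf2e580} — 3 commits.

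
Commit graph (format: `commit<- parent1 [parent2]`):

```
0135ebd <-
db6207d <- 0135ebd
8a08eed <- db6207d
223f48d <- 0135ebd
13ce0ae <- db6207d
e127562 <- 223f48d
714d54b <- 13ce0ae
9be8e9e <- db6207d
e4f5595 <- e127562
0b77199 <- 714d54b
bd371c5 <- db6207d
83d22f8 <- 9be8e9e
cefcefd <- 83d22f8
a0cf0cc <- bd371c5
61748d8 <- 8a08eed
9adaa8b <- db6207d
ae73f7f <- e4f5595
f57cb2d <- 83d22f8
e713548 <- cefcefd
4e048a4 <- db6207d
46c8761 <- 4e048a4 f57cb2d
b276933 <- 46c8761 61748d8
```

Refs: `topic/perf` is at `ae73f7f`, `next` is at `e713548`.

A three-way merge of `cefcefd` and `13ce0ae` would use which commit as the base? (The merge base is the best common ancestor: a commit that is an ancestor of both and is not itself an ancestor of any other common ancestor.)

Ancestors of cefcefd: {0135ebd, 83d22f8, 9be8e9e, cefcefd, db6207d}.
Ancestors of 13ce0ae: {0135ebd, 13ce0ae, db6207d}.
Common ancestors: {0135ebd, db6207d}.
Among these, db6207d is not an ancestor of any other common ancestor — it is the merge base.

db6207d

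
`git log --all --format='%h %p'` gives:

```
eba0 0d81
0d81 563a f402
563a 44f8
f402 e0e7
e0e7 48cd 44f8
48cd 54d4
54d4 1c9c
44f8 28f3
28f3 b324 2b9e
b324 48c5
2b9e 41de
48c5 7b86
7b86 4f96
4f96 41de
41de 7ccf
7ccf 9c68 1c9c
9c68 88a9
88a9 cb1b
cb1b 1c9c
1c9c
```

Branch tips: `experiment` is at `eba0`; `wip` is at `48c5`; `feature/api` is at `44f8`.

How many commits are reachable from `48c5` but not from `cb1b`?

Reachable from 48c5: {1c9c, 41de, 48c5, 4f96, 7b86, 7ccf, 88a9, 9c68, cb1b}.
Reachable from cb1b: {1c9c, cb1b}.
In 48c5's history but not cb1b's: {41de, 48c5, 4f96, 7b86, 7ccf, 88a9, 9c68} — 7 commits.

7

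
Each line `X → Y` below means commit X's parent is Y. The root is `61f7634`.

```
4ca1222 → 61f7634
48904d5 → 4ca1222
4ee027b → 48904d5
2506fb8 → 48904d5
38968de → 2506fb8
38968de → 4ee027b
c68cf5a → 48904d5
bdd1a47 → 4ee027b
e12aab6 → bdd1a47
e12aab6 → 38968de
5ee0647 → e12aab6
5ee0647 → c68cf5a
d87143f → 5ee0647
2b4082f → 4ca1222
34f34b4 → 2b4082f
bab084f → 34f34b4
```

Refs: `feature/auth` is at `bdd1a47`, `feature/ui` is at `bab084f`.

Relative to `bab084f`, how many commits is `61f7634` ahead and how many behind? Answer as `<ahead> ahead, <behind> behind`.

0 ahead, 4 behind

Reachable from 61f7634: {61f7634}.
Reachable from bab084f: {2b4082f, 34f34b4, 4ca1222, 61f7634, bab084f}.
Only in 61f7634's history (ahead): {} — 0.
Only in bab084f's history (behind): {2b4082f, 34f34b4, 4ca1222, bab084f} — 4.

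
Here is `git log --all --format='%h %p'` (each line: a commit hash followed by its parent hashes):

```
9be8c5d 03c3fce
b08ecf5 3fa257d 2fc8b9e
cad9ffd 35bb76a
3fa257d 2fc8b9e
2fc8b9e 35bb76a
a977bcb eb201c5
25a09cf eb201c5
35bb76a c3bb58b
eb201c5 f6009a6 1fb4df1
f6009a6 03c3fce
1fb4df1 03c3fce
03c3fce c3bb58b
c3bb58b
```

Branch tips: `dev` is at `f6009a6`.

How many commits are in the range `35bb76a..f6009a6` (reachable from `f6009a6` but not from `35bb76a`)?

Reachable from f6009a6: {03c3fce, c3bb58b, f6009a6}.
Reachable from 35bb76a: {35bb76a, c3bb58b}.
In f6009a6's history but not 35bb76a's: {03c3fce, f6009a6} — 2 commits.

2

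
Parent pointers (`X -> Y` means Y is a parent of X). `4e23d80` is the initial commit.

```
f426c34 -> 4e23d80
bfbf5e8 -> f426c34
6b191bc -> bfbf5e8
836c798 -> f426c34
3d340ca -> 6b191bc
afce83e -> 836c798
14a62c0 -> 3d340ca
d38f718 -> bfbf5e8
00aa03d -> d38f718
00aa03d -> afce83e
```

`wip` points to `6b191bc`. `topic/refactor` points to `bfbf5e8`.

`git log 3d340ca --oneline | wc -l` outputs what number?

5

Walking parent pointers from 3d340ca: reachable set = {3d340ca, 4e23d80, 6b191bc, bfbf5e8, f426c34}.
That is 5 commits.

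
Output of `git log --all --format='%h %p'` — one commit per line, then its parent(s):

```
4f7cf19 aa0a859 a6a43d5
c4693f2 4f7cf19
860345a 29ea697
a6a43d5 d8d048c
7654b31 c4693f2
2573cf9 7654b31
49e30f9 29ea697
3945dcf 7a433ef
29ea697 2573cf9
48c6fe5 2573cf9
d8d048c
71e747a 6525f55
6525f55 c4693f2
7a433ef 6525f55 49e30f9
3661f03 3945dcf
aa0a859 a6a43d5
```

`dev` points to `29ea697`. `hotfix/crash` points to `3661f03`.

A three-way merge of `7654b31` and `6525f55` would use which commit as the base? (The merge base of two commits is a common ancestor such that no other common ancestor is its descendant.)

c4693f2

Ancestors of 7654b31: {4f7cf19, 7654b31, a6a43d5, aa0a859, c4693f2, d8d048c}.
Ancestors of 6525f55: {4f7cf19, 6525f55, a6a43d5, aa0a859, c4693f2, d8d048c}.
Common ancestors: {4f7cf19, a6a43d5, aa0a859, c4693f2, d8d048c}.
Among these, c4693f2 is not an ancestor of any other common ancestor — it is the merge base.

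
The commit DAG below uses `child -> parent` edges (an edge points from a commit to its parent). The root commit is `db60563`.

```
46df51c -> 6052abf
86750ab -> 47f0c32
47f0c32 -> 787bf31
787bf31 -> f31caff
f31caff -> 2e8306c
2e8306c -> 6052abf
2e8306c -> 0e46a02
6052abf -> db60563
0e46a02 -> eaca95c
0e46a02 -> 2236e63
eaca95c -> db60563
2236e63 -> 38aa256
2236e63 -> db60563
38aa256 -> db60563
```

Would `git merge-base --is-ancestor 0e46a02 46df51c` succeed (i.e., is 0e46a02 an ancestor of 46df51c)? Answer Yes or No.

No

Ancestors of 46df51c: {46df51c, 6052abf, db60563}.
0e46a02 is not in that set, so it is not an ancestor of 46df51c.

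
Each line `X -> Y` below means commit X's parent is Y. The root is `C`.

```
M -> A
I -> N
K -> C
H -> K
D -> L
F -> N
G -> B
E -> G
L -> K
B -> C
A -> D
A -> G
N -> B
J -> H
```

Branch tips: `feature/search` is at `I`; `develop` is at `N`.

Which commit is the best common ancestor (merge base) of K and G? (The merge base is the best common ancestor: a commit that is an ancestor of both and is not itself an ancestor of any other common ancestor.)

Ancestors of K: {C, K}.
Ancestors of G: {B, C, G}.
Common ancestors: {C}.
The only common ancestor is C, so it is the merge base.

C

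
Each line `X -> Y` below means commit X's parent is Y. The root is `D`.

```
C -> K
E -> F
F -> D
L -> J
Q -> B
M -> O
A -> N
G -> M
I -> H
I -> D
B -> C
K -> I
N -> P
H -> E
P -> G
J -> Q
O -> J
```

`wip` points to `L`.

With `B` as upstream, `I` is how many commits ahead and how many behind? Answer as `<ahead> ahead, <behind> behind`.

0 ahead, 3 behind

Reachable from I: {D, E, F, H, I}.
Reachable from B: {B, C, D, E, F, H, I, K}.
Only in I's history (ahead): {} — 0.
Only in B's history (behind): {B, C, K} — 3.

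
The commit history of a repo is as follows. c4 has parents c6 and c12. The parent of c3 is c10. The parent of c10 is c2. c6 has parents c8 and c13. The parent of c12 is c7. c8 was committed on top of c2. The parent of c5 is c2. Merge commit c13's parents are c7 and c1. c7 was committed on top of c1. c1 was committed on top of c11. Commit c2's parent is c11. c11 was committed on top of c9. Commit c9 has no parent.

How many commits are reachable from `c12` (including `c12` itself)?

5

Walking parent pointers from c12: reachable set = {c1, c11, c12, c7, c9}.
That is 5 commits.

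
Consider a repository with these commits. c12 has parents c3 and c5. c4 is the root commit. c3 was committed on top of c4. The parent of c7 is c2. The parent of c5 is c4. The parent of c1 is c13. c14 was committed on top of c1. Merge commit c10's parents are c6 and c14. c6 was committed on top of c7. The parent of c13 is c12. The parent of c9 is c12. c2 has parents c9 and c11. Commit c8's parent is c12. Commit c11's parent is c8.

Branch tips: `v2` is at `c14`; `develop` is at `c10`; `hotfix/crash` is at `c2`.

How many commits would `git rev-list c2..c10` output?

Reachable from c10: {c1, c10, c11, c12, c13, c14, c2, c3, c4, c5, c6, c7, c8, c9}.
Reachable from c2: {c11, c12, c2, c3, c4, c5, c8, c9}.
In c10's history but not c2's: {c1, c10, c13, c14, c6, c7} — 6 commits.

6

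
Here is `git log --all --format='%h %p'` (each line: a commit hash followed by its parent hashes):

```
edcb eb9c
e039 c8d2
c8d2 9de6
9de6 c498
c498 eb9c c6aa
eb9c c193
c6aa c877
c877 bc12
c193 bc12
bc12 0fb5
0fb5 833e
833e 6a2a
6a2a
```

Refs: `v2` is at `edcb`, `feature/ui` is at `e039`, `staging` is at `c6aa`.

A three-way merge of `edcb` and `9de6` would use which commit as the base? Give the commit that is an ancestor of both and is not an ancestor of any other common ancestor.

Ancestors of edcb: {0fb5, 6a2a, 833e, bc12, c193, eb9c, edcb}.
Ancestors of 9de6: {0fb5, 6a2a, 833e, 9de6, bc12, c193, c498, c6aa, c877, eb9c}.
Common ancestors: {0fb5, 6a2a, 833e, bc12, c193, eb9c}.
Among these, eb9c is not an ancestor of any other common ancestor — it is the merge base.

eb9c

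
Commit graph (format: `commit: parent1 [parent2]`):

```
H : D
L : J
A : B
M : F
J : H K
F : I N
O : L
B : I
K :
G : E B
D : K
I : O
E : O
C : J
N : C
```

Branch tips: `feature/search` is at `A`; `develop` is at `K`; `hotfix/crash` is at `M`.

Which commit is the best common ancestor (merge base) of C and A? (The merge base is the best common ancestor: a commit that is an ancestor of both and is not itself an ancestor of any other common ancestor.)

Ancestors of C: {C, D, H, J, K}.
Ancestors of A: {A, B, D, H, I, J, K, L, O}.
Common ancestors: {D, H, J, K}.
Among these, J is not an ancestor of any other common ancestor — it is the merge base.

J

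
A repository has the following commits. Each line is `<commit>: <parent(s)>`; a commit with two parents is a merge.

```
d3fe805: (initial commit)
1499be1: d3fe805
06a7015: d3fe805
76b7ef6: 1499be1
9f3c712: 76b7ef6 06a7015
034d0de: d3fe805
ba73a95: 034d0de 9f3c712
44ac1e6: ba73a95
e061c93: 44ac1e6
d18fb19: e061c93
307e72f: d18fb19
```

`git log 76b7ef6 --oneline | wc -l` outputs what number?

3

Walking parent pointers from 76b7ef6: reachable set = {1499be1, 76b7ef6, d3fe805}.
That is 3 commits.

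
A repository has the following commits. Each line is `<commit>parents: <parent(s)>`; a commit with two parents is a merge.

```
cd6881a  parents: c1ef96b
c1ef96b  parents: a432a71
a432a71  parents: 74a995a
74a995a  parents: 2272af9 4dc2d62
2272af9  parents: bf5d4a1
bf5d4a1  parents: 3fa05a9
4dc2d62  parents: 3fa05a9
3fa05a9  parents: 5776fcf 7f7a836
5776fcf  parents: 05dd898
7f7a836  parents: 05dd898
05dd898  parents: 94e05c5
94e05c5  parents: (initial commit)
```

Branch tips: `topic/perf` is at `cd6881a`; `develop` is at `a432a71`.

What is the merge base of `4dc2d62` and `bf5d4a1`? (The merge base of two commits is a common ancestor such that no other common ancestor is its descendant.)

Ancestors of 4dc2d62: {05dd898, 3fa05a9, 4dc2d62, 5776fcf, 7f7a836, 94e05c5}.
Ancestors of bf5d4a1: {05dd898, 3fa05a9, 5776fcf, 7f7a836, 94e05c5, bf5d4a1}.
Common ancestors: {05dd898, 3fa05a9, 5776fcf, 7f7a836, 94e05c5}.
Among these, 3fa05a9 is not an ancestor of any other common ancestor — it is the merge base.

3fa05a9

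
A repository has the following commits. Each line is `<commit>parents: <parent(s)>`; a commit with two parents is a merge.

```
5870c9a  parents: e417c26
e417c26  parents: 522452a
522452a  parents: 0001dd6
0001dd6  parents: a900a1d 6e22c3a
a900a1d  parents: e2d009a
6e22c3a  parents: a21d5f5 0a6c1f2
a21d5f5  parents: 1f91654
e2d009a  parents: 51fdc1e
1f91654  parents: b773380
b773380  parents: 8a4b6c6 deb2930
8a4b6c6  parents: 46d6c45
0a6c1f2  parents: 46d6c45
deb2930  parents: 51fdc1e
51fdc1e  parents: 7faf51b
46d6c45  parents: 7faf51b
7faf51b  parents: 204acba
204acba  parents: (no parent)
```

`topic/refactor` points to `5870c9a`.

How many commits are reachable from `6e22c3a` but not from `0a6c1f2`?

7

Reachable from 6e22c3a: {0a6c1f2, 1f91654, 204acba, 46d6c45, 51fdc1e, 6e22c3a, 7faf51b, 8a4b6c6, a21d5f5, b773380, deb2930}.
Reachable from 0a6c1f2: {0a6c1f2, 204acba, 46d6c45, 7faf51b}.
In 6e22c3a's history but not 0a6c1f2's: {1f91654, 51fdc1e, 6e22c3a, 8a4b6c6, a21d5f5, b773380, deb2930} — 7 commits.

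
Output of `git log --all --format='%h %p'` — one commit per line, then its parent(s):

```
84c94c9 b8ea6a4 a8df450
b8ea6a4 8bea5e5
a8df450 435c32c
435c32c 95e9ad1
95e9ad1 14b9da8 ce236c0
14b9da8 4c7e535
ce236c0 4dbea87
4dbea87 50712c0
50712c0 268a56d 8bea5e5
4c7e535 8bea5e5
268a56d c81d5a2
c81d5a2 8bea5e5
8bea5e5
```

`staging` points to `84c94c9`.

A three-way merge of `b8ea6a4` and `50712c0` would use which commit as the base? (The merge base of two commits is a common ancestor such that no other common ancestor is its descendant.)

Ancestors of b8ea6a4: {8bea5e5, b8ea6a4}.
Ancestors of 50712c0: {268a56d, 50712c0, 8bea5e5, c81d5a2}.
Common ancestors: {8bea5e5}.
The only common ancestor is 8bea5e5, so it is the merge base.

8bea5e5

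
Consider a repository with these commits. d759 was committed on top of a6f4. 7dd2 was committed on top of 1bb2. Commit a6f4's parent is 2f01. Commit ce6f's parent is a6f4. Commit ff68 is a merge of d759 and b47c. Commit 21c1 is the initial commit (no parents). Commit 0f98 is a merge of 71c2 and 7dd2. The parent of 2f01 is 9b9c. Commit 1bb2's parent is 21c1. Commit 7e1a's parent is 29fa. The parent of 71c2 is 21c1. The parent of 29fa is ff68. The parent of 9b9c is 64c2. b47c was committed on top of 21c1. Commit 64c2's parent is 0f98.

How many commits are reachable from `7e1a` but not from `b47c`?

Reachable from 7e1a: {0f98, 1bb2, 21c1, 29fa, 2f01, 64c2, 71c2, 7dd2, 7e1a, 9b9c, a6f4, b47c, d759, ff68}.
Reachable from b47c: {21c1, b47c}.
In 7e1a's history but not b47c's: {0f98, 1bb2, 29fa, 2f01, 64c2, 71c2, 7dd2, 7e1a, 9b9c, a6f4, d759, ff68} — 12 commits.

12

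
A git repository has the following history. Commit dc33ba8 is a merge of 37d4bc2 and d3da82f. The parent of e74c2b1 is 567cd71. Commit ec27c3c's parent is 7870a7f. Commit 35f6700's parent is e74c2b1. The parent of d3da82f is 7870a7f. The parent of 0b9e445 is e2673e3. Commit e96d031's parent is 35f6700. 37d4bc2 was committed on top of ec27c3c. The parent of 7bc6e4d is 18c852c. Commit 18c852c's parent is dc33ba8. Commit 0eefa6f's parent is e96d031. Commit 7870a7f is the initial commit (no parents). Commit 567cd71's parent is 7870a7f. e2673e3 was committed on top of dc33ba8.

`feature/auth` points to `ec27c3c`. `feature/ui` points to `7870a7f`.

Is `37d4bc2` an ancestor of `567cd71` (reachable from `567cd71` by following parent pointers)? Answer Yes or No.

No

Ancestors of 567cd71: {567cd71, 7870a7f}.
37d4bc2 is not in that set, so it is not an ancestor of 567cd71.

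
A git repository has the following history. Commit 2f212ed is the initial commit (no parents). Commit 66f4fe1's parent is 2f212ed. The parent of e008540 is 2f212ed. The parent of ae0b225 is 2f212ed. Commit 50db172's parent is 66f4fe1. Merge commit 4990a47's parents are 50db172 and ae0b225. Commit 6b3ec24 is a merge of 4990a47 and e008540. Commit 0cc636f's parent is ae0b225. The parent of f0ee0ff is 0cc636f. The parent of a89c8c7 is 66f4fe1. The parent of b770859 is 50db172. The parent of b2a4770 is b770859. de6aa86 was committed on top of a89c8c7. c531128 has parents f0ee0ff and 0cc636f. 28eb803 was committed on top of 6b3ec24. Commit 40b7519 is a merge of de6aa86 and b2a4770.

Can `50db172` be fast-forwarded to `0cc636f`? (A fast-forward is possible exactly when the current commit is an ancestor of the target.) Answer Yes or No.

A fast-forward from 50db172 to 0cc636f is possible iff 50db172 is an ancestor of 0cc636f.
Ancestors of 0cc636f: {0cc636f, 2f212ed, ae0b225}.
50db172 is not among them, so fast-forward is not possible.

No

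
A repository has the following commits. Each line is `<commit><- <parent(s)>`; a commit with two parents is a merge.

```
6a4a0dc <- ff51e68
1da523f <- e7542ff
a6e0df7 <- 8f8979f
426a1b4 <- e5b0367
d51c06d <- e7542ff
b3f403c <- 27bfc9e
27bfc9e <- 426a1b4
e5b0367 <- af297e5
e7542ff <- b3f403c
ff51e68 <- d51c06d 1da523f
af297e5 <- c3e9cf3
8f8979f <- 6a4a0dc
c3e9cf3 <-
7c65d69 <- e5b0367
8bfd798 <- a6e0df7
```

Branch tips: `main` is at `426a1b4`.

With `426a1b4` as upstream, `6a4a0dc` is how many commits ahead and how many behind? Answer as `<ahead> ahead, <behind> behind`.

7 ahead, 0 behind

Reachable from 6a4a0dc: {1da523f, 27bfc9e, 426a1b4, 6a4a0dc, af297e5, b3f403c, c3e9cf3, d51c06d, e5b0367, e7542ff, ff51e68}.
Reachable from 426a1b4: {426a1b4, af297e5, c3e9cf3, e5b0367}.
Only in 6a4a0dc's history (ahead): {1da523f, 27bfc9e, 6a4a0dc, b3f403c, d51c06d, e7542ff, ff51e68} — 7.
Only in 426a1b4's history (behind): {} — 0.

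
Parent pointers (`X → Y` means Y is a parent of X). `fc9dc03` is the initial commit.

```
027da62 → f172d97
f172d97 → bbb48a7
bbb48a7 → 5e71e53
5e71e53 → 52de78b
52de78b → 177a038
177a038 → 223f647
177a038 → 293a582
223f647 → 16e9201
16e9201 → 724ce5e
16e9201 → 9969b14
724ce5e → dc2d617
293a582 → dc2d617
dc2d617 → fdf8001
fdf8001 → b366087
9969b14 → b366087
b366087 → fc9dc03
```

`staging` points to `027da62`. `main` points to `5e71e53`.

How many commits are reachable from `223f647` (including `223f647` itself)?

Walking parent pointers from 223f647: reachable set = {16e9201, 223f647, 724ce5e, 9969b14, b366087, dc2d617, fc9dc03, fdf8001}.
That is 8 commits.

8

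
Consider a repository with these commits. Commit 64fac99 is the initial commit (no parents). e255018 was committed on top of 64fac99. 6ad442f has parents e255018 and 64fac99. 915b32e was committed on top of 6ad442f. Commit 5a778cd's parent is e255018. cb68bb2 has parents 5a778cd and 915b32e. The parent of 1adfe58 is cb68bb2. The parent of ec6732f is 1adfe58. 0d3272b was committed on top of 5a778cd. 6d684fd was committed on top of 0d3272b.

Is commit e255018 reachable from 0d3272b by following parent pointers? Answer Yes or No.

Yes

Ancestors of 0d3272b (commits reachable by following parents): {0d3272b, 5a778cd, 64fac99, e255018}.
e255018 is in that set, so it is an ancestor of 0d3272b.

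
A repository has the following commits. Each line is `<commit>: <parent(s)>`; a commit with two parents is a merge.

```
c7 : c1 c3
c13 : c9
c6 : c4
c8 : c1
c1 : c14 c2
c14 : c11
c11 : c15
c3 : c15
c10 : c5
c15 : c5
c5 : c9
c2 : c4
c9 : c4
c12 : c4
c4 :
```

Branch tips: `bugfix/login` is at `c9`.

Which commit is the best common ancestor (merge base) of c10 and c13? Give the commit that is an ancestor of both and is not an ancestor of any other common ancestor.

c9

Ancestors of c10: {c10, c4, c5, c9}.
Ancestors of c13: {c13, c4, c9}.
Common ancestors: {c4, c9}.
Among these, c9 is not an ancestor of any other common ancestor — it is the merge base.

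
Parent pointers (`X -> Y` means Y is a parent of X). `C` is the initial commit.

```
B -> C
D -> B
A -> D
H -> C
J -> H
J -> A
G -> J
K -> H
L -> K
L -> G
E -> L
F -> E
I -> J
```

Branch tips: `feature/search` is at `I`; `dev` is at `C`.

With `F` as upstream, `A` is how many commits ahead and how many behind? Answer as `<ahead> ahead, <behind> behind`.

Reachable from A: {A, B, C, D}.
Reachable from F: {A, B, C, D, E, F, G, H, J, K, L}.
Only in A's history (ahead): {} — 0.
Only in F's history (behind): {E, F, G, H, J, K, L} — 7.

0 ahead, 7 behind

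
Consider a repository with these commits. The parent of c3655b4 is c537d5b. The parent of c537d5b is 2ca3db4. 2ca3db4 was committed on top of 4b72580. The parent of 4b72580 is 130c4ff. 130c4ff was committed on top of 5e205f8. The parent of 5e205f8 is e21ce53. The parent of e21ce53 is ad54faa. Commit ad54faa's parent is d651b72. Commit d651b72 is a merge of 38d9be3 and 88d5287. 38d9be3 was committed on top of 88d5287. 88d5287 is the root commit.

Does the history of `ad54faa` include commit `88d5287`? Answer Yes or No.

Yes

Ancestors of ad54faa (commits reachable by following parents): {38d9be3, 88d5287, ad54faa, d651b72}.
88d5287 is in that set, so it is an ancestor of ad54faa.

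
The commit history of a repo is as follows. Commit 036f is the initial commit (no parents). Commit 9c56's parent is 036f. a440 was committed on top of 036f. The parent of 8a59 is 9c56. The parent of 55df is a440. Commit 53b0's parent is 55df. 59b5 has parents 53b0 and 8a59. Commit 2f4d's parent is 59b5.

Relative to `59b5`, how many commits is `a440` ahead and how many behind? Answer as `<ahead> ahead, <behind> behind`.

0 ahead, 5 behind

Reachable from a440: {036f, a440}.
Reachable from 59b5: {036f, 53b0, 55df, 59b5, 8a59, 9c56, a440}.
Only in a440's history (ahead): {} — 0.
Only in 59b5's history (behind): {53b0, 55df, 59b5, 8a59, 9c56} — 5.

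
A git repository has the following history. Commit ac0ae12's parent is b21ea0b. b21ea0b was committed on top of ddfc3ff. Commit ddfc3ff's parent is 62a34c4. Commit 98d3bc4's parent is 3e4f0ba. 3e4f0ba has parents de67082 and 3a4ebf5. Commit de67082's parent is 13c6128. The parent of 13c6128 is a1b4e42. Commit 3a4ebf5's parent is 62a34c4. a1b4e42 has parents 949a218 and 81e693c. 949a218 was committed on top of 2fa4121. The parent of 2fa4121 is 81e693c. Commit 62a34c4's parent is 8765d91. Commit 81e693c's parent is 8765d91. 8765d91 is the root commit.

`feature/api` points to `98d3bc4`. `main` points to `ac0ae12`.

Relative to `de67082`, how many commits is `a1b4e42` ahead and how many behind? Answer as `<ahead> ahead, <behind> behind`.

Reachable from a1b4e42: {2fa4121, 81e693c, 8765d91, 949a218, a1b4e42}.
Reachable from de67082: {13c6128, 2fa4121, 81e693c, 8765d91, 949a218, a1b4e42, de67082}.
Only in a1b4e42's history (ahead): {} — 0.
Only in de67082's history (behind): {13c6128, de67082} — 2.

0 ahead, 2 behind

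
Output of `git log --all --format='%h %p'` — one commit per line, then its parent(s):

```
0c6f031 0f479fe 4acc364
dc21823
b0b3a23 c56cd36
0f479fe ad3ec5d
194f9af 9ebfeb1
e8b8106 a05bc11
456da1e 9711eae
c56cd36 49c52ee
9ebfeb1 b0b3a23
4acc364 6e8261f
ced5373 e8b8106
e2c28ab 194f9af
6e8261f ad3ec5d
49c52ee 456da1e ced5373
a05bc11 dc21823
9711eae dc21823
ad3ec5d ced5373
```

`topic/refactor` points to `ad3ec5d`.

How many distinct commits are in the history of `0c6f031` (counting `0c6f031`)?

9

Walking parent pointers from 0c6f031: reachable set = {0c6f031, 0f479fe, 4acc364, 6e8261f, a05bc11, ad3ec5d, ced5373, dc21823, e8b8106}.
That is 9 commits.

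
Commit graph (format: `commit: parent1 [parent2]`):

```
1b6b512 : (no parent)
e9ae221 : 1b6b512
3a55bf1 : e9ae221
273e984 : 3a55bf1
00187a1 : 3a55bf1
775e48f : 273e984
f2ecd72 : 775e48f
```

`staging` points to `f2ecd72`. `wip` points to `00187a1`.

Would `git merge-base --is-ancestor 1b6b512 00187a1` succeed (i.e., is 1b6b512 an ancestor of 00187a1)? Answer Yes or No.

Ancestors of 00187a1 (commits reachable by following parents): {00187a1, 1b6b512, 3a55bf1, e9ae221}.
1b6b512 is in that set, so it is an ancestor of 00187a1.

Yes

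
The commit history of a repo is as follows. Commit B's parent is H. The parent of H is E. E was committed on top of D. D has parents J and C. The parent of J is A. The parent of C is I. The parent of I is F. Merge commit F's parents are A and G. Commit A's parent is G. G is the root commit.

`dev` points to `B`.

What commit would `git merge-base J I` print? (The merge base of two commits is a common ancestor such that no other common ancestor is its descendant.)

Ancestors of J: {A, G, J}.
Ancestors of I: {A, F, G, I}.
Common ancestors: {A, G}.
Among these, A is not an ancestor of any other common ancestor — it is the merge base.

A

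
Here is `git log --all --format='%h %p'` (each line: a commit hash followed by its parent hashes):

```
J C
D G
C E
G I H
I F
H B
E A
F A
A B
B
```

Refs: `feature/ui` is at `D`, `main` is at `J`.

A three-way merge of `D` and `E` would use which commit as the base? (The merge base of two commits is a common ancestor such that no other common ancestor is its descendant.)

A

Ancestors of D: {A, B, D, F, G, H, I}.
Ancestors of E: {A, B, E}.
Common ancestors: {A, B}.
Among these, A is not an ancestor of any other common ancestor — it is the merge base.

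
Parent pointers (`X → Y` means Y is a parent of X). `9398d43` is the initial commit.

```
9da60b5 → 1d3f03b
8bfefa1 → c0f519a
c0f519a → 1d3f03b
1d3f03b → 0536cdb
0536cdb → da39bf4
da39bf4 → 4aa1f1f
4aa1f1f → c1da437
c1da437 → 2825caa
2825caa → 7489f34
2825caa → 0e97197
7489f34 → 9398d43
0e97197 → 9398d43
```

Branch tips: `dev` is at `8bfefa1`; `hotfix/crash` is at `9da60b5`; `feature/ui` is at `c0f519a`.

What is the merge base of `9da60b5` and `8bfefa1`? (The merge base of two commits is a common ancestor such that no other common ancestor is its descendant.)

1d3f03b

Ancestors of 9da60b5: {0536cdb, 0e97197, 1d3f03b, 2825caa, 4aa1f1f, 7489f34, 9398d43, 9da60b5, c1da437, da39bf4}.
Ancestors of 8bfefa1: {0536cdb, 0e97197, 1d3f03b, 2825caa, 4aa1f1f, 7489f34, 8bfefa1, 9398d43, c0f519a, c1da437, da39bf4}.
Common ancestors: {0536cdb, 0e97197, 1d3f03b, 2825caa, 4aa1f1f, 7489f34, 9398d43, c1da437, da39bf4}.
Among these, 1d3f03b is not an ancestor of any other common ancestor — it is the merge base.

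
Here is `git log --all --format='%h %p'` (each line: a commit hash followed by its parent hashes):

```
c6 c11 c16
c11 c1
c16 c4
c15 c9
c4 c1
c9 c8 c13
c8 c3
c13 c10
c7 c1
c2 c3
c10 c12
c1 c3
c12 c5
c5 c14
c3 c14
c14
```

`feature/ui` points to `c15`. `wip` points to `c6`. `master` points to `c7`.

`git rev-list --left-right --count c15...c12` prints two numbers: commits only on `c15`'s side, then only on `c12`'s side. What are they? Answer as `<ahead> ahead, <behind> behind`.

Reachable from c15: {c10, c12, c13, c14, c15, c3, c5, c8, c9}.
Reachable from c12: {c12, c14, c5}.
Only in c15's history (ahead): {c10, c13, c15, c3, c8, c9} — 6.
Only in c12's history (behind): {} — 0.

6 ahead, 0 behind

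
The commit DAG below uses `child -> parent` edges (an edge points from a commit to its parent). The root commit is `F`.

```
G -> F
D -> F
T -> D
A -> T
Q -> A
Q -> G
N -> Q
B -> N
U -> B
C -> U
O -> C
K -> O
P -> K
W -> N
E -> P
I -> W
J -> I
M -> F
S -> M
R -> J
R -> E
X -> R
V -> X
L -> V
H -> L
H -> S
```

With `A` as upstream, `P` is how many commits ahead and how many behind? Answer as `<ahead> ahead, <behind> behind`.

Reachable from P: {A, B, C, D, F, G, K, N, O, P, Q, T, U}.
Reachable from A: {A, D, F, T}.
Only in P's history (ahead): {B, C, G, K, N, O, P, Q, U} — 9.
Only in A's history (behind): {} — 0.

9 ahead, 0 behind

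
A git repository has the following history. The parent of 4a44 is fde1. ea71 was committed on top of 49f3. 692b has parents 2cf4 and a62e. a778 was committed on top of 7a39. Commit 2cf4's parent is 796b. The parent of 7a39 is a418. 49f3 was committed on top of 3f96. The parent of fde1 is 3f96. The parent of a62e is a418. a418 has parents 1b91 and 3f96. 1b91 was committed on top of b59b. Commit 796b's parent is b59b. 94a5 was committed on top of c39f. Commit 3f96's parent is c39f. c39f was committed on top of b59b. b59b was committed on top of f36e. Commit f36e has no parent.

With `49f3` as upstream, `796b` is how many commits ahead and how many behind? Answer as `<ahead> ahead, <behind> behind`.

Reachable from 796b: {796b, b59b, f36e}.
Reachable from 49f3: {3f96, 49f3, b59b, c39f, f36e}.
Only in 796b's history (ahead): {796b} — 1.
Only in 49f3's history (behind): {3f96, 49f3, c39f} — 3.

1 ahead, 3 behind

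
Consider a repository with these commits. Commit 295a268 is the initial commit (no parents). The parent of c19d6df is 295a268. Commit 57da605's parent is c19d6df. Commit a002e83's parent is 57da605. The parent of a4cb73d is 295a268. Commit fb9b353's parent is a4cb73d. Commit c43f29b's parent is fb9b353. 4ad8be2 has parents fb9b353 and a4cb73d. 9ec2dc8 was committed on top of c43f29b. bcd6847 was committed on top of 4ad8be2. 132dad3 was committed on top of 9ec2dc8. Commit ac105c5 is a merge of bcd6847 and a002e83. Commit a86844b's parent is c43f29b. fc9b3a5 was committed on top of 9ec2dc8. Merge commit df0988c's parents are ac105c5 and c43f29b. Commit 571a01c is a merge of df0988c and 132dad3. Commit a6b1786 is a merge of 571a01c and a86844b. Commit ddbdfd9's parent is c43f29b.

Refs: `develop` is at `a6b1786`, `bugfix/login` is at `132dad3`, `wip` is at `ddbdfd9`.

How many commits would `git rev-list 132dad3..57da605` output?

Reachable from 57da605: {295a268, 57da605, c19d6df}.
Reachable from 132dad3: {132dad3, 295a268, 9ec2dc8, a4cb73d, c43f29b, fb9b353}.
In 57da605's history but not 132dad3's: {57da605, c19d6df} — 2 commits.

2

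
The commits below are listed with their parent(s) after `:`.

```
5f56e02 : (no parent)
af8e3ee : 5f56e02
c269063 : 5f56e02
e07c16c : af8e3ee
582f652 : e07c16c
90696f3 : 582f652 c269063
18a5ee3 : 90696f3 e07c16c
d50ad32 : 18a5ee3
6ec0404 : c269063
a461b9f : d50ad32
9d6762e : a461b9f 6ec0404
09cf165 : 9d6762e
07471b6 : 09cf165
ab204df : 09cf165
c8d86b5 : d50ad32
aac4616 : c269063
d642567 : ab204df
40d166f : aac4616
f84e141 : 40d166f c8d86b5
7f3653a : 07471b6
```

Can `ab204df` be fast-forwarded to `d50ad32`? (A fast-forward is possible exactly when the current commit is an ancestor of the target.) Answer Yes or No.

A fast-forward from ab204df to d50ad32 is possible iff ab204df is an ancestor of d50ad32.
Ancestors of d50ad32: {18a5ee3, 582f652, 5f56e02, 90696f3, af8e3ee, c269063, d50ad32, e07c16c}.
ab204df is not among them, so fast-forward is not possible.

No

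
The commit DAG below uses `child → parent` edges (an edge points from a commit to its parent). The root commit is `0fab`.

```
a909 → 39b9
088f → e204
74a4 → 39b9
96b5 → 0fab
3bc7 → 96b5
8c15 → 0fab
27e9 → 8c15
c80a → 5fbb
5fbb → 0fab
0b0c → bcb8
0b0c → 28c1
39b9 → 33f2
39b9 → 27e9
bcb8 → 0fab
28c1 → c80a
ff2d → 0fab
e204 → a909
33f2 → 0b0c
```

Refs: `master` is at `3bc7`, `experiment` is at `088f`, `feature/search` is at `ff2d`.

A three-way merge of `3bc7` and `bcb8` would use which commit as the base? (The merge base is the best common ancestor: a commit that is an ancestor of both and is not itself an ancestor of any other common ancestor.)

0fab

Ancestors of 3bc7: {0fab, 3bc7, 96b5}.
Ancestors of bcb8: {0fab, bcb8}.
Common ancestors: {0fab}.
The only common ancestor is 0fab, so it is the merge base.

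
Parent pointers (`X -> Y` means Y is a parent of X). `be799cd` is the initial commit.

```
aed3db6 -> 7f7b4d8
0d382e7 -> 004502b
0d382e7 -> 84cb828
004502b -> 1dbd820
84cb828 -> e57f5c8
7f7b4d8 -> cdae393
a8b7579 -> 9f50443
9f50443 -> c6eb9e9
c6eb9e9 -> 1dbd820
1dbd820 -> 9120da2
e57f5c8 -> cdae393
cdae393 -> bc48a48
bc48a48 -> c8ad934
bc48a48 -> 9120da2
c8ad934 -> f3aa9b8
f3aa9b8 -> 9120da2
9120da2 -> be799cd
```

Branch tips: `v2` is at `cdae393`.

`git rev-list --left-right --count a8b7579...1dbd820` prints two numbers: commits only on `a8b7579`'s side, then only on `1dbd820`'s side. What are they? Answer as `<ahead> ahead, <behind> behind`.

3 ahead, 0 behind

Reachable from a8b7579: {1dbd820, 9120da2, 9f50443, a8b7579, be799cd, c6eb9e9}.
Reachable from 1dbd820: {1dbd820, 9120da2, be799cd}.
Only in a8b7579's history (ahead): {9f50443, a8b7579, c6eb9e9} — 3.
Only in 1dbd820's history (behind): {} — 0.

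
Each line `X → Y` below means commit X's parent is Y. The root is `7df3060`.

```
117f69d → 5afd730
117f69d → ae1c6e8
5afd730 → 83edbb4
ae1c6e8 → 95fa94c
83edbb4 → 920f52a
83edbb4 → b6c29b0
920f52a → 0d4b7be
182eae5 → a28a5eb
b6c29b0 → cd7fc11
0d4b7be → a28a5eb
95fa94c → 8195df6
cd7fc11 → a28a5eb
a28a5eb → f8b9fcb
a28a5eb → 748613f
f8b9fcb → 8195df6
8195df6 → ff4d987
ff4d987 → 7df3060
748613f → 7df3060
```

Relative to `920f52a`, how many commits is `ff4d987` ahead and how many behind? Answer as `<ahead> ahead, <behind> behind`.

Reachable from ff4d987: {7df3060, ff4d987}.
Reachable from 920f52a: {0d4b7be, 748613f, 7df3060, 8195df6, 920f52a, a28a5eb, f8b9fcb, ff4d987}.
Only in ff4d987's history (ahead): {} — 0.
Only in 920f52a's history (behind): {0d4b7be, 748613f, 8195df6, 920f52a, a28a5eb, f8b9fcb} — 6.

0 ahead, 6 behind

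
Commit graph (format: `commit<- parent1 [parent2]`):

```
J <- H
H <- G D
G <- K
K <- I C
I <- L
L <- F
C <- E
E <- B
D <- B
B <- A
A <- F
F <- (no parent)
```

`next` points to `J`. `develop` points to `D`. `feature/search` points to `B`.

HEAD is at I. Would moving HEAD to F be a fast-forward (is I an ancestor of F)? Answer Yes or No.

No

A fast-forward from I to F is possible iff I is an ancestor of F.
Ancestors of F: {F}.
I is not among them, so fast-forward is not possible.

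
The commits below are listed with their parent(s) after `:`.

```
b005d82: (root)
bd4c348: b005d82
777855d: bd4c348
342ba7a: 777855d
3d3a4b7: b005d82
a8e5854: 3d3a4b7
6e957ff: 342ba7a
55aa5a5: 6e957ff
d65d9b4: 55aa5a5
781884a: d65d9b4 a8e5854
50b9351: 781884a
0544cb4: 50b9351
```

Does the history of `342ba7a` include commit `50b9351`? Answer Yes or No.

Ancestors of 342ba7a: {342ba7a, 777855d, b005d82, bd4c348}.
50b9351 is not in that set, so it is not an ancestor of 342ba7a.

No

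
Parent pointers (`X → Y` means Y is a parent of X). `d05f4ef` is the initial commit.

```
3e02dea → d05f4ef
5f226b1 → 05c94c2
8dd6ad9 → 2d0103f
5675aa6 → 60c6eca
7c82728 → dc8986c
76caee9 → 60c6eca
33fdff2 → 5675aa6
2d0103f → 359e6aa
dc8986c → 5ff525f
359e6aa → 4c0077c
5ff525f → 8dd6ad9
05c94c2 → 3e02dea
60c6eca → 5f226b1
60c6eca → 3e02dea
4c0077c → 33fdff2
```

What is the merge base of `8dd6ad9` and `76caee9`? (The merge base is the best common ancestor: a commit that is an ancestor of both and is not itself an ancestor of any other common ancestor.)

Ancestors of 8dd6ad9: {05c94c2, 2d0103f, 33fdff2, 359e6aa, 3e02dea, 4c0077c, 5675aa6, 5f226b1, 60c6eca, 8dd6ad9, d05f4ef}.
Ancestors of 76caee9: {05c94c2, 3e02dea, 5f226b1, 60c6eca, 76caee9, d05f4ef}.
Common ancestors: {05c94c2, 3e02dea, 5f226b1, 60c6eca, d05f4ef}.
Among these, 60c6eca is not an ancestor of any other common ancestor — it is the merge base.

60c6eca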